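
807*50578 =40816446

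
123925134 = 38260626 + 85664508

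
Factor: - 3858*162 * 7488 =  - 4679970048 = - 2^8 * 3^7*13^1*643^1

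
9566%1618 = 1476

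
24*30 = 720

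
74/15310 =37/7655 = 0.00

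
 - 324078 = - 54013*6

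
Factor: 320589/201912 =597/376=2^( - 3)*3^1 * 47^ ( - 1)*199^1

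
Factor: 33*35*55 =3^1*5^2*7^1*11^2  =  63525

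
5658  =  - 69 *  ( - 82)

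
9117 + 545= 9662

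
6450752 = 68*94864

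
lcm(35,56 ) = 280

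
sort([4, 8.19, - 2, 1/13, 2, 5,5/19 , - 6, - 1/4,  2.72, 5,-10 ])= [ - 10, - 6, - 2, - 1/4,1/13, 5/19,2,2.72, 4,5, 5, 8.19] 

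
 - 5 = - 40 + 35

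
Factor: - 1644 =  - 2^2*3^1*137^1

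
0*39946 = 0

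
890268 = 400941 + 489327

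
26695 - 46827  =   - 20132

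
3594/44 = 81 + 15/22 = 81.68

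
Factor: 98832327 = 3^1*11^1*337^1 * 8887^1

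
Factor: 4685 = 5^1*937^1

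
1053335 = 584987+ 468348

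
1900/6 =950/3 = 316.67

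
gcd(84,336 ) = 84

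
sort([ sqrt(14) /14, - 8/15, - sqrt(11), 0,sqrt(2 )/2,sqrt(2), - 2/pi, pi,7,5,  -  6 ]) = [ - 6,-sqrt (11), - 2/pi,-8/15, 0, sqrt(14)/14,sqrt (2)/2, sqrt( 2), pi, 5,7]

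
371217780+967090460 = 1338308240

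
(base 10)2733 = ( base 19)7ag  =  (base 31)2q5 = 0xAAD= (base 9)3666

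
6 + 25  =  31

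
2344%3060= 2344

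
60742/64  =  30371/32 = 949.09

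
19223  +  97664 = 116887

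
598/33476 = 299/16738=0.02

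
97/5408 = 97/5408  =  0.02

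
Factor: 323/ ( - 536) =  - 2^(-3 )* 17^1 *19^1*67^( - 1 )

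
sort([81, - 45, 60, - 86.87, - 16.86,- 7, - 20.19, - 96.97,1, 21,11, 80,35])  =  [-96.97, - 86.87, - 45, - 20.19,  -  16.86, - 7, 1, 11, 21, 35, 60,80, 81]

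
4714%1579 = 1556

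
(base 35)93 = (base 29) AS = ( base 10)318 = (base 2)100111110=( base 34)9c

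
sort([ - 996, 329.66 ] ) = [ - 996,329.66 ] 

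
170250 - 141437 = 28813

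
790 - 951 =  - 161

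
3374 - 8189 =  - 4815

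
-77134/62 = - 38567/31= - 1244.10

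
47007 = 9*5223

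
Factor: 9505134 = 2^1 *3^3 * 176021^1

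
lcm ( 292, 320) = 23360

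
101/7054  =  101/7054 = 0.01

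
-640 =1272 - 1912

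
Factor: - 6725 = -5^2*269^1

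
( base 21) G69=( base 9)10770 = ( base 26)AGF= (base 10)7191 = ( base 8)16027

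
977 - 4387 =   -  3410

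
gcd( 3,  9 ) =3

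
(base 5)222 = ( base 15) 42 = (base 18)38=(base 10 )62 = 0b111110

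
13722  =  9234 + 4488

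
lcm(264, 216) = 2376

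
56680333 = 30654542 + 26025791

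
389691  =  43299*9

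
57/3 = 19 = 19.00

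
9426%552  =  42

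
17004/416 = 327/8  =  40.88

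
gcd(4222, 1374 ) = 2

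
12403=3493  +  8910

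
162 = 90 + 72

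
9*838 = 7542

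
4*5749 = 22996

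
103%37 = 29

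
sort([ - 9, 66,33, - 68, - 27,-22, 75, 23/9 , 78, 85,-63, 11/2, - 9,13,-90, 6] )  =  [-90,-68,-63,-27 , - 22, - 9,-9, 23/9,11/2, 6, 13, 33, 66, 75, 78,85]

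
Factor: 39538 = 2^1*53^1*373^1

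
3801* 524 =1991724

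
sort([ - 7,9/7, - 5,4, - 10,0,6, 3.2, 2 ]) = [ - 10,-7, - 5, 0,9/7, 2,3.2, 4,6 ] 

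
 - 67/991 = -67/991 = -0.07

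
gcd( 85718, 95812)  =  2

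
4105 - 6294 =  - 2189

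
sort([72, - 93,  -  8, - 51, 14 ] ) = [ - 93, - 51,-8,14,72 ]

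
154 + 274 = 428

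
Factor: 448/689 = 2^6*7^1 * 13^(- 1)*53^ ( - 1) 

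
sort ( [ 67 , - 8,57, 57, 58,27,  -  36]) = [ - 36, - 8, 27, 57,57,58,67]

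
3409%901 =706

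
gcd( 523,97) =1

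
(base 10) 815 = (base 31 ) Q9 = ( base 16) 32F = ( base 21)1hh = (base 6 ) 3435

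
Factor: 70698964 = 2^2*7^2*23^1*15683^1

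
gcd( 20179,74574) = 1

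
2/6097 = 2/6097 = 0.00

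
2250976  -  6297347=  - 4046371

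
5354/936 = 5 + 337/468 = 5.72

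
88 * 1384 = 121792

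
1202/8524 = 601/4262=0.14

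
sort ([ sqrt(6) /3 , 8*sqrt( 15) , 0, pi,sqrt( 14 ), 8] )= [0 , sqrt( 6)/3,  pi , sqrt ( 14 ),8,8*sqrt( 15) ]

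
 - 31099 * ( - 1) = 31099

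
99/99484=9/9044 = 0.00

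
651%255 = 141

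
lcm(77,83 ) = 6391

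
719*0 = 0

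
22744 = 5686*4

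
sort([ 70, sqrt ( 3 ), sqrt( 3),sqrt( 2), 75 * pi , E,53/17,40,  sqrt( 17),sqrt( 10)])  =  [ sqrt( 2 ), sqrt( 3),sqrt( 3),E,53/17,sqrt( 10), sqrt(17), 40 , 70,75*pi]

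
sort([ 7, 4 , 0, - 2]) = [ - 2,0, 4,7] 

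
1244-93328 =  - 92084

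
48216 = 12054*4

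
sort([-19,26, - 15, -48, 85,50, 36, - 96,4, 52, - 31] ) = [  -  96,-48  , - 31, - 19, - 15,4, 26,36,50,52,85]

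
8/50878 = 4/25439 = 0.00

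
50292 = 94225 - 43933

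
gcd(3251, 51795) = 1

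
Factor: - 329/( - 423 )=3^( - 2 )*7^1 = 7/9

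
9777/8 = 1222 + 1/8  =  1222.12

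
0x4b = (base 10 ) 75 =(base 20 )3f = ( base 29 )2H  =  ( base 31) 2d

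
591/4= 147 + 3/4 = 147.75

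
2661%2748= 2661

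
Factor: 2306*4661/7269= 10748266/7269 = 2^1*3^( - 1)*59^1 * 79^1 * 1153^1 * 2423^( - 1)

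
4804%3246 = 1558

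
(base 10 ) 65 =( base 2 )1000001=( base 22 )2l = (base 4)1001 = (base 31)23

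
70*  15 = 1050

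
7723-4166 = 3557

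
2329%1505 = 824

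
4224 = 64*66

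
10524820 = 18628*565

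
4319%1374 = 197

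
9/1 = 9 =9.00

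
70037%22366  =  2939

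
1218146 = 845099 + 373047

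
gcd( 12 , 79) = 1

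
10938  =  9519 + 1419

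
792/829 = 792/829= 0.96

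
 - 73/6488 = - 73/6488 = -  0.01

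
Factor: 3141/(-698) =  - 2^ ( - 1)*3^2 = - 9/2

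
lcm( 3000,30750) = 123000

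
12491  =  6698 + 5793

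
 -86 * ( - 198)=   17028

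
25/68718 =25/68718 = 0.00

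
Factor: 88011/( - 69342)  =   -33/26 = - 2^( - 1)*3^1*11^1*13^( - 1)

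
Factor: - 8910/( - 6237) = 2^1*5^1*7^(-1) =10/7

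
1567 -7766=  -6199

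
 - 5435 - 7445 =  - 12880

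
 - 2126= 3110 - 5236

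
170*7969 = 1354730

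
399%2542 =399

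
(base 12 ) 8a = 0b1101010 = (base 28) 3M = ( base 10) 106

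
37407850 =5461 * 6850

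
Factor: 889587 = 3^2 *97^1 * 1019^1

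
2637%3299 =2637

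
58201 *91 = 5296291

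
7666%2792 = 2082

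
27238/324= 84 + 11/162  =  84.07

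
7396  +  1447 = 8843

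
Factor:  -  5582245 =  - 5^1* 1116449^1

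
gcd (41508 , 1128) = 12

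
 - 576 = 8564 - 9140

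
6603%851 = 646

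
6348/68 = 93+6/17 = 93.35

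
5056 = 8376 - 3320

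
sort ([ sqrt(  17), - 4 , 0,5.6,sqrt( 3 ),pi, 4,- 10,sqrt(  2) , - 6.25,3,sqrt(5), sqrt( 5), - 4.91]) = [-10,  -  6.25, - 4.91, - 4, 0,sqrt( 2) , sqrt(3), sqrt(5 ),  sqrt(5), 3,pi , 4,sqrt ( 17 ),5.6]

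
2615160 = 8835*296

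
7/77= 1/11  =  0.09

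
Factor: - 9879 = - 3^1 * 37^1*89^1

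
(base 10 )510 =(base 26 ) jg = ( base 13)303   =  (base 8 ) 776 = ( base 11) 424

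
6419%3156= 107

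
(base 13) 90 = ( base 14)85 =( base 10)117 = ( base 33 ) 3I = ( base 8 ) 165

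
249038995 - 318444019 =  -69405024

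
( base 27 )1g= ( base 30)1D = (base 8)53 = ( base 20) 23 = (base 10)43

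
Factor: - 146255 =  - 5^1*29251^1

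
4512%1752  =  1008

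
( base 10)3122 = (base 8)6062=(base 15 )dd2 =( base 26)4g2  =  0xC32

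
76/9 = 76/9=8.44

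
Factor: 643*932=2^2 * 233^1*643^1 = 599276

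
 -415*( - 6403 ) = 2657245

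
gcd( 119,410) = 1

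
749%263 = 223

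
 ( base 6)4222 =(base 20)27A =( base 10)950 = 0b1110110110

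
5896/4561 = 5896/4561 = 1.29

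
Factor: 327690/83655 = 662/169 = 2^1*13^( - 2)*331^1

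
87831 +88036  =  175867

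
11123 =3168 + 7955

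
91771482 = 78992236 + 12779246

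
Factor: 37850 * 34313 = 1298747050 = 2^1*5^2*757^1*34313^1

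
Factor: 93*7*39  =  3^2*7^1*13^1*31^1 = 25389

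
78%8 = 6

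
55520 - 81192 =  - 25672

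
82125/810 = 1825/18 = 101.39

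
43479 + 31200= 74679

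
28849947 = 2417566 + 26432381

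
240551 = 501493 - 260942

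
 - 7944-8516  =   - 16460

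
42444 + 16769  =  59213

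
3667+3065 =6732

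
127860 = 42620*3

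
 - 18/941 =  - 18/941 = - 0.02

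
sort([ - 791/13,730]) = [ - 791/13,730] 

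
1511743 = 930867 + 580876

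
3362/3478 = 1681/1739 = 0.97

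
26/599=26/599   =  0.04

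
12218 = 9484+2734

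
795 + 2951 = 3746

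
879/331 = 879/331 = 2.66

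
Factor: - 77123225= -5^2*3084929^1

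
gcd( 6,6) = 6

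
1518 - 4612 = -3094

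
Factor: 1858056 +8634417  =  10492473= 3^1 * 43^1*163^1*499^1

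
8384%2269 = 1577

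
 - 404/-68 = 5 + 16/17= 5.94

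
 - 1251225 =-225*5561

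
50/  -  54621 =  - 50/54621 = - 0.00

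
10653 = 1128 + 9525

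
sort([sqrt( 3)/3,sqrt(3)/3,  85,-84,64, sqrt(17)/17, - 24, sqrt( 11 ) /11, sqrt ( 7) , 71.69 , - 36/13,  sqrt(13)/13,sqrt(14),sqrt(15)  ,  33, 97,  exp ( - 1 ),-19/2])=[ - 84, - 24, - 19/2, - 36/13,sqrt (17)/17,  sqrt(13) /13,sqrt(11 ) /11, exp(-1 ), sqrt(3)/3, sqrt (3) /3,sqrt(7),sqrt(14),sqrt ( 15 ),33, 64,71.69, 85,97]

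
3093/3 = 1031  =  1031.00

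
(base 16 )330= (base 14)424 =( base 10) 816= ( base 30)r6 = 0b1100110000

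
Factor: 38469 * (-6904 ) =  - 265589976=-  2^3 * 3^1 * 863^1*12823^1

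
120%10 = 0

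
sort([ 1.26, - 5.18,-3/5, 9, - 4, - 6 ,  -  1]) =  [ - 6, - 5.18, - 4, - 1, - 3/5, 1.26, 9 ] 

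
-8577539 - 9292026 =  - 17869565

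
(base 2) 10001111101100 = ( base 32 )8VC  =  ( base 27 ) CGG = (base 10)9196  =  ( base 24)FN4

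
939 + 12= 951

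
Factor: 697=17^1*41^1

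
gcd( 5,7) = 1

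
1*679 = 679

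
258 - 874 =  - 616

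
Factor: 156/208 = 3/4   =  2^( - 2)*3^1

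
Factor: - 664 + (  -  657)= -1321  =  -1321^1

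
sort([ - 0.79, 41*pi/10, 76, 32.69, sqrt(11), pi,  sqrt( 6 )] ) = [ - 0.79 , sqrt( 6), pi,sqrt( 11 )  ,  41 * pi/10,32.69,  76 ]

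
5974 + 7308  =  13282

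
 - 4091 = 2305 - 6396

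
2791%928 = 7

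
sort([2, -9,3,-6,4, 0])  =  [ - 9, - 6,0, 2, 3,4]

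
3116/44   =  779/11 = 70.82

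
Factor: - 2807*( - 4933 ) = 13846931  =  7^1*401^1 * 4933^1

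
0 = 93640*0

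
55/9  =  55/9 = 6.11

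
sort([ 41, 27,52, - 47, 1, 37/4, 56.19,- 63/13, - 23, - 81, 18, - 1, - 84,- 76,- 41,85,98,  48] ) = [ - 84, - 81, - 76 ,-47,  -  41, - 23,- 63/13, -1,1, 37/4,18,27, 41, 48 , 52, 56.19, 85, 98 ]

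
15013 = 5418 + 9595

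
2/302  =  1/151 = 0.01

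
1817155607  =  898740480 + 918415127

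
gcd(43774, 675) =1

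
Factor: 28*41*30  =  2^3*3^1*5^1 * 7^1*41^1=34440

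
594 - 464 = 130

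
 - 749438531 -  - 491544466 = -257894065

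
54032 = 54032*1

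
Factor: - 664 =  - 2^3 * 83^1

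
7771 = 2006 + 5765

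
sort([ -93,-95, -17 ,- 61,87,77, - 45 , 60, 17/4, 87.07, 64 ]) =[ - 95, - 93,-61, - 45 , - 17, 17/4, 60 , 64, 77, 87, 87.07] 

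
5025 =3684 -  - 1341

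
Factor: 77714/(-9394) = -7^1*11^( - 1)*13^1 = - 91/11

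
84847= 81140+3707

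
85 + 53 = 138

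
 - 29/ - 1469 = 29/1469 = 0.02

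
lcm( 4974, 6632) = 19896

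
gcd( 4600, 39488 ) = 8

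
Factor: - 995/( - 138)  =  2^ ( - 1 )*3^(  -  1 )*5^1*23^(  -  1)*199^1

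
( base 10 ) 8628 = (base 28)B04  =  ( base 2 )10000110110100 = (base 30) 9hi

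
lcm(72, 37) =2664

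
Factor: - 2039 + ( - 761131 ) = -763170 =-2^1*3^1*5^1  *25439^1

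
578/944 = 289/472 = 0.61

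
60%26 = 8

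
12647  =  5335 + 7312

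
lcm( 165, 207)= 11385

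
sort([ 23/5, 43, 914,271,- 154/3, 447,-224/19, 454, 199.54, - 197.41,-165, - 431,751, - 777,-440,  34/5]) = [-777, - 440, - 431, - 197.41, - 165,  -  154/3, - 224/19, 23/5 , 34/5,43,199.54,  271, 447,454 , 751,914]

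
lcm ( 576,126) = 4032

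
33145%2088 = 1825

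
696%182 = 150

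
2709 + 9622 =12331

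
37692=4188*9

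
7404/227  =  32 + 140/227  =  32.62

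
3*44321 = 132963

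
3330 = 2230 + 1100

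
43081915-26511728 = 16570187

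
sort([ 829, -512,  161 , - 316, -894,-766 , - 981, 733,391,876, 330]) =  [-981,-894,- 766, - 512, - 316, 161,330, 391, 733,829, 876] 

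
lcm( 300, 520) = 7800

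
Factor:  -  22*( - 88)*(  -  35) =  -67760 = -  2^4*5^1*7^1*11^2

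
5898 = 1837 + 4061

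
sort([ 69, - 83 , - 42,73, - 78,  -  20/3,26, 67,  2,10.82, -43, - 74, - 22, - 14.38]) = [ - 83, - 78, -74, - 43,- 42, - 22, - 14.38, - 20/3,  2,10.82, 26,  67, 69, 73]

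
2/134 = 1/67 = 0.01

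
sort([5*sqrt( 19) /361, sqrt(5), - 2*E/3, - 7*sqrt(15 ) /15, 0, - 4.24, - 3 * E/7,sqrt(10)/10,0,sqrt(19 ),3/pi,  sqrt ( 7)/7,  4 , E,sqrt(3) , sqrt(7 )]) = [ - 4.24, - 2 * E/3, - 7*sqrt( 15 )/15, - 3*  E/7 , 0, 0,5 * sqrt( 19)/361, sqrt( 10)/10, sqrt( 7) /7,3/pi, sqrt( 3), sqrt( 5), sqrt(7 ), E,  4,sqrt(19)]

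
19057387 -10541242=8516145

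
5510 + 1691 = 7201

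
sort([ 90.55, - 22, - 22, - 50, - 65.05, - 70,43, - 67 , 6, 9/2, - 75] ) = [ - 75, - 70, - 67, - 65.05 , -50, - 22, - 22 , 9/2, 6,43, 90.55]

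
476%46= 16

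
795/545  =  159/109 = 1.46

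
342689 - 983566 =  -640877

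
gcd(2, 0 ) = 2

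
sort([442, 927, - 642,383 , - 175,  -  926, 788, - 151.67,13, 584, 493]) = [ - 926,-642, - 175, - 151.67,13,383, 442,493,584,788, 927] 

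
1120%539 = 42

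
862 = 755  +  107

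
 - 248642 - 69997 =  - 318639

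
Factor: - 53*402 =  - 2^1*3^1*53^1*67^1= - 21306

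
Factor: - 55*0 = 0 = 0^1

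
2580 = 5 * 516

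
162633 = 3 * 54211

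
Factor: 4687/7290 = 2^( - 1)*3^( - 6 )*5^( - 1)*43^1 * 109^1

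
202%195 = 7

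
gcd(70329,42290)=1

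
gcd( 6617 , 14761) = 509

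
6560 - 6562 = -2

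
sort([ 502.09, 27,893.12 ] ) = [ 27, 502.09, 893.12] 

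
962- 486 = 476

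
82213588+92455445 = 174669033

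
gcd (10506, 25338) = 618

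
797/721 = 1 + 76/721 = 1.11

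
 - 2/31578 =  - 1/15789 = - 0.00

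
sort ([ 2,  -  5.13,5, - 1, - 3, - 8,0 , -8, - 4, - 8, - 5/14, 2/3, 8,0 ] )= [ -8, - 8,- 8, - 5.13,- 4,-3, -1, -5/14 , 0 , 0,2/3 , 2,  5,8]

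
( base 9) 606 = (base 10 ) 492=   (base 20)14c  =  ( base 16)1ec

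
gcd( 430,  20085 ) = 5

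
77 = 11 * 7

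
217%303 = 217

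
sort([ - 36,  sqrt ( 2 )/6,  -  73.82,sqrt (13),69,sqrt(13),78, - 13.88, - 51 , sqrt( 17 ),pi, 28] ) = [ - 73.82 , - 51, - 36, - 13.88,sqrt(2 )/6,pi, sqrt( 13 ), sqrt(13 ), sqrt(17 ),28,69, 78 ] 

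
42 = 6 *7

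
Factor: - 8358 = - 2^1*3^1* 7^1*199^1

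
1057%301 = 154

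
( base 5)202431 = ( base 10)6616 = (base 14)25A8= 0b1100111011000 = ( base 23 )cbf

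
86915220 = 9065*9588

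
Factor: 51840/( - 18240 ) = - 2^1*3^3*19^( - 1 ) = - 54/19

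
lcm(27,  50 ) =1350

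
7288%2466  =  2356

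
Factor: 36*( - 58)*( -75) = 2^3*3^3*5^2 *29^1 = 156600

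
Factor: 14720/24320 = 23/38  =  2^ ( - 1 )*19^( - 1)*23^1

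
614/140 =307/70 =4.39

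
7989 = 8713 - 724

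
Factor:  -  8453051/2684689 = -7^( - 1)*383527^(-1)*8453051^1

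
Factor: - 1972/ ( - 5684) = 17/49 =7^ (-2 )*17^1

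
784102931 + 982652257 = 1766755188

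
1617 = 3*539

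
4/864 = 1/216 = 0.00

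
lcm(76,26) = 988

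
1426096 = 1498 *952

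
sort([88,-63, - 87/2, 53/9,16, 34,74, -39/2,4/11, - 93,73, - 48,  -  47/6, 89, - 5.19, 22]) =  [ - 93,-63, - 48 ,-87/2,-39/2, - 47/6,-5.19,4/11, 53/9, 16 , 22,34, 73, 74,88 , 89 ]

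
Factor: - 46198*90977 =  - 2^1 * 23099^1*90977^1  =  -  4202955446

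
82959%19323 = 5667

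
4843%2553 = 2290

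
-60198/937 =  - 60198/937 = -64.25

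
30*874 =26220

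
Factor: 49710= 2^1*3^1 * 5^1*1657^1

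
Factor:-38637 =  - 3^6*53^1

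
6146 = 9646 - 3500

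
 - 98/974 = -1 + 438/487 = -0.10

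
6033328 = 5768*1046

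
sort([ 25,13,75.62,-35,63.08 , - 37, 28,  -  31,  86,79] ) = [ - 37,-35, - 31, 13,25,28 , 63.08, 75.62, 79, 86] 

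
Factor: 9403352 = 2^3*7^1*167917^1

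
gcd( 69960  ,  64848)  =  24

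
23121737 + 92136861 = 115258598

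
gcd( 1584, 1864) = 8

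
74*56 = 4144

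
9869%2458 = 37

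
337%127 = 83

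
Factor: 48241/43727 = 19^1*73^ ( - 1 )*599^( - 1)*2539^1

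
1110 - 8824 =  - 7714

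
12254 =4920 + 7334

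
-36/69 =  - 1+11/23 = - 0.52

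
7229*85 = 614465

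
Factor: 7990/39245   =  2^1 * 17^1*167^( - 1 ) = 34/167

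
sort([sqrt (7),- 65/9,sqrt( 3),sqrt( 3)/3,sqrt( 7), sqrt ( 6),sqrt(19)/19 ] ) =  [ - 65/9,sqrt(19 ) /19 , sqrt( 3 )/3,sqrt(3),sqrt(6), sqrt(7 ),  sqrt(7) ] 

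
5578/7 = 796 + 6/7 = 796.86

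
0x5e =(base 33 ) 2S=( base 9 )114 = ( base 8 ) 136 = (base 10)94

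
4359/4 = 1089 +3/4 = 1089.75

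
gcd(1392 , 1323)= 3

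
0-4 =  - 4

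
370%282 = 88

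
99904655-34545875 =65358780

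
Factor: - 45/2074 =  - 2^( - 1)*3^2*5^1*17^( - 1)*61^( - 1 ) 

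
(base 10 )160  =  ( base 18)8g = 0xA0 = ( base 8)240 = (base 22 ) 76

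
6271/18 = 6271/18 = 348.39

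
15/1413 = 5/471 = 0.01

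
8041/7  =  8041/7 = 1148.71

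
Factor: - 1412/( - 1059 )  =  4/3 = 2^2 * 3^( - 1 )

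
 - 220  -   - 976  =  756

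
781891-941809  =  -159918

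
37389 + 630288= 667677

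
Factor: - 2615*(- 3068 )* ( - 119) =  - 2^2*5^1*7^1 * 13^1*17^1 *59^1*523^1 = - 954715580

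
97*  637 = 61789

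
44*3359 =147796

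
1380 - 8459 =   -  7079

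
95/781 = 95/781 = 0.12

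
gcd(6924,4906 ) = 2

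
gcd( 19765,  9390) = 5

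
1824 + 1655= 3479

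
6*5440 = 32640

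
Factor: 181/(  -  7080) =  - 2^( - 3)*3^( - 1)*5^( - 1) * 59^( - 1 )*181^1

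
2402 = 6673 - 4271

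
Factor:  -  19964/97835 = -2^2*5^( - 1 )*7^1* 17^( - 1) * 23^1*31^1*1151^(- 1)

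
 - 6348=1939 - 8287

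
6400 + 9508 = 15908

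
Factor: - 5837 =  - 13^1*449^1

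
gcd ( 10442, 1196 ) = 46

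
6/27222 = 1/4537 = 0.00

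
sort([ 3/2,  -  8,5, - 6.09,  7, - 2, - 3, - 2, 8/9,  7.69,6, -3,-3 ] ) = [-8, - 6.09, - 3, - 3, - 3,-2, - 2,8/9,3/2,5, 6 , 7,7.69 ] 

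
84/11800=21/2950 = 0.01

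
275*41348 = 11370700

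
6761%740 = 101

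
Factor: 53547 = 3^1*13^1*1373^1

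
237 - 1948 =-1711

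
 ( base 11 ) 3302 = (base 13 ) 1CA3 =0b1000100000110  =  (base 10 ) 4358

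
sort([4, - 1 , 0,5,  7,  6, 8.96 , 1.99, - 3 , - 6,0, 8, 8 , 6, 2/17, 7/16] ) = [ - 6, - 3,- 1,  0, 0, 2/17,7/16,1.99,4,5, 6,6 , 7,8,8, 8.96 ]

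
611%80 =51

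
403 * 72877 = 29369431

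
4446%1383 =297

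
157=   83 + 74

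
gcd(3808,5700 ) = 4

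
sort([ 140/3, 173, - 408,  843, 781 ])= [  -  408, 140/3,173,781,843]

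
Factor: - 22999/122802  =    -  2^ (-1 )*3^(  -  1 )*97^( - 1)*109^1 = -109/582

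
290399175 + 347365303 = 637764478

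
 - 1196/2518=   -  598/1259 = - 0.47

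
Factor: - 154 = - 2^1*7^1*11^1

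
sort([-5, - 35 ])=[ -35,-5]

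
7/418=7/418=0.02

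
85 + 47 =132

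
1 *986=986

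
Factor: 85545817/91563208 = 2^(-3 ) * 7^2*11^( - 1)*29^( - 1)* 149^1*11717^1* 35879^(-1) 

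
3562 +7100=10662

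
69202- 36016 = 33186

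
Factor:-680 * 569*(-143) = 2^3* 5^1*11^1*13^1 *17^1*569^1 = 55329560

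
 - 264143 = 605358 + - 869501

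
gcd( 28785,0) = 28785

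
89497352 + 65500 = 89562852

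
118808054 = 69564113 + 49243941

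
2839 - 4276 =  - 1437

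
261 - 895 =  - 634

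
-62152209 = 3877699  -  66029908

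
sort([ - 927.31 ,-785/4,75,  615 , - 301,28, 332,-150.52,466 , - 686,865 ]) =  [ - 927.31,- 686, - 301, - 785/4 , - 150.52,28, 75,332, 466, 615,  865]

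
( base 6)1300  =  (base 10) 324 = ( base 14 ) 192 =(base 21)F9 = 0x144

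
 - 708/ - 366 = 118/61 = 1.93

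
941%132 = 17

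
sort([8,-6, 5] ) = [-6 , 5, 8]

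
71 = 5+66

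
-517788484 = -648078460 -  - 130289976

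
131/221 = 131/221 = 0.59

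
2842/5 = 2842/5 = 568.40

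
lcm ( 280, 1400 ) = 1400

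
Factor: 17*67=1139 = 17^1*67^1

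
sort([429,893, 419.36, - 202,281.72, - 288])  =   [ - 288, - 202, 281.72,419.36,429,  893]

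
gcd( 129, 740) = 1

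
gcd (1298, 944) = 118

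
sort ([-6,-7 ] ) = [-7,-6 ]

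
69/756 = 23/252 = 0.09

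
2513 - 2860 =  - 347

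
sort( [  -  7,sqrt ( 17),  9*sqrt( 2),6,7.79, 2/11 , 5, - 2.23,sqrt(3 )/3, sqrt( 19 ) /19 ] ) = [  -  7  ,  -  2.23, 2/11, sqrt(19) /19,sqrt( 3 )/3, sqrt( 17), 5,6, 7.79, 9*sqrt( 2)]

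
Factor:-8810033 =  - 37^1*238109^1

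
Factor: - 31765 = - 5^1 * 6353^1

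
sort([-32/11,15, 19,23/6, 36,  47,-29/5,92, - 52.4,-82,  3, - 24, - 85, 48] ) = [ - 85, - 82,  -  52.4,  -  24, - 29/5, - 32/11, 3,23/6,15, 19 , 36, 47,48, 92] 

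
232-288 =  - 56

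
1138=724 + 414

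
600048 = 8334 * 72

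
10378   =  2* 5189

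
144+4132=4276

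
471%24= 15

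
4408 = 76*58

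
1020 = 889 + 131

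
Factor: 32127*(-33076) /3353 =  - 2^2*3^1*7^( - 1) * 479^ ( - 1 )* 8269^1*10709^1 =- 1062632652/3353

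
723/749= 723/749 = 0.97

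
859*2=1718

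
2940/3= 980 =980.00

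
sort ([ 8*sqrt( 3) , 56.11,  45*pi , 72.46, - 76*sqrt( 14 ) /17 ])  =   [ - 76 * sqrt( 14 ) /17,8*sqrt( 3) , 56.11,72.46, 45  *pi] 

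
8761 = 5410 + 3351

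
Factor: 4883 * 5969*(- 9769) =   -  284733399163=- 19^1*47^1*127^1*257^1 * 9769^1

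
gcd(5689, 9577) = 1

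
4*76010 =304040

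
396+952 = 1348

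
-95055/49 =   -  1940 + 5/49  =  -1939.90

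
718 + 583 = 1301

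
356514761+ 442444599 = 798959360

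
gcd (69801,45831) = 3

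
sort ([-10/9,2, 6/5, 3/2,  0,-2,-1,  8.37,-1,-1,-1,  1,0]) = [ - 2,-10/9, - 1,-1,  -  1, - 1, 0, 0, 1, 6/5,  3/2,  2, 8.37]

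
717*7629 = 5469993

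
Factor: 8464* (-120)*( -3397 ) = 3450264960 = 2^7*3^1*5^1*23^2*43^1*79^1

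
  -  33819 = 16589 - 50408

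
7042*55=387310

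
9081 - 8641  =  440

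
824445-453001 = 371444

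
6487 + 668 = 7155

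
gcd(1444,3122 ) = 2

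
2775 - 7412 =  - 4637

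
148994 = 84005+64989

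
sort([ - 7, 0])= [ - 7, 0]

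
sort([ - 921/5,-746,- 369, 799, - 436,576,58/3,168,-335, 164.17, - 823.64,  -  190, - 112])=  [  -  823.64, - 746,  -  436,-369 , - 335, - 190, - 921/5,  -  112,58/3, 164.17,168, 576,  799] 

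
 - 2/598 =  - 1/299 = -  0.00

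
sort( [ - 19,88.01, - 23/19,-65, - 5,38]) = [-65, - 19, -5, - 23/19,38,88.01]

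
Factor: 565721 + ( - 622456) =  - 56735 = - 5^1*7^1*1621^1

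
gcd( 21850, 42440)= 10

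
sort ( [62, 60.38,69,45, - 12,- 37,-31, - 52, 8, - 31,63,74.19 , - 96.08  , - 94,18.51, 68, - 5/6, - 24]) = [ - 96.08, - 94, - 52, - 37,- 31, - 31 , - 24, - 12 , - 5/6, 8, 18.51,45,60.38,62,63 , 68,69,74.19]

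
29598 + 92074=121672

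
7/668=7/668 = 0.01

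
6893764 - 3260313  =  3633451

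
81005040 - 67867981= 13137059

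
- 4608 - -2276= -2332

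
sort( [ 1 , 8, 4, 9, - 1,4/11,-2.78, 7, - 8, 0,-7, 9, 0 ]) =[ - 8, - 7, - 2.78, - 1,0, 0,4/11,1, 4, 7, 8, 9, 9 ] 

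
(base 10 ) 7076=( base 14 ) 2816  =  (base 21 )G0K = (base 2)1101110100100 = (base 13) 32B4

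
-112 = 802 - 914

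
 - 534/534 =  - 1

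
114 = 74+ 40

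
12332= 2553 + 9779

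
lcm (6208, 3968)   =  384896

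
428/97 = 428/97 = 4.41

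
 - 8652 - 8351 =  - 17003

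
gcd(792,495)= 99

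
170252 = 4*42563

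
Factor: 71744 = 2^6*19^1*59^1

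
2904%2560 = 344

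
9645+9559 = 19204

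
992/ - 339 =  - 3 + 25/339 = -  2.93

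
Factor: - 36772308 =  - 2^2*3^2*23^1*89^1*499^1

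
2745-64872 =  - 62127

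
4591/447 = 10+121/447 = 10.27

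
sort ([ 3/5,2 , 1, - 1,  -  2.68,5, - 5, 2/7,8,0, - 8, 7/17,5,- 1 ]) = [ - 8, - 5, - 2.68,-1,-1,0, 2/7,7/17,3/5,1, 2, 5, 5, 8]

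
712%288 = 136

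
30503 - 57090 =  - 26587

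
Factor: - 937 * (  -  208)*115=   22413040=2^4*5^1*13^1*23^1*937^1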